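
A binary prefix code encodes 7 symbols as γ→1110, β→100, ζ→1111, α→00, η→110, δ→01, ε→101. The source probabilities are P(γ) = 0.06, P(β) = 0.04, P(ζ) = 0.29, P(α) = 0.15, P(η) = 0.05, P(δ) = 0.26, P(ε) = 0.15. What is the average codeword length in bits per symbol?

2.94 bits/symbol

L̄ = Σ pᵢ·ℓᵢ = 0.06·4 + 0.04·3 + 0.29·4 + 0.15·2 + 0.05·3 + 0.26·2 + 0.15·3 = 2.94 bits/symbol.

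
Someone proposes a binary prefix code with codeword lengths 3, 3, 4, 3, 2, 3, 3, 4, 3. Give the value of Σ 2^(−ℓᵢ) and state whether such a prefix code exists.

1.125; no

With common denominator 2^4 = 16: Σ 2^(−ℓᵢ) = 2/16 + 2/16 + 1/16 + 2/16 + 4/16 + 2/16 + 2/16 + 1/16 + 2/16 = 18/16 = 1.125.
Kraft's inequality requires Σ ≤ 1; here Σ = 1.125 > 1, so no such prefix code exists.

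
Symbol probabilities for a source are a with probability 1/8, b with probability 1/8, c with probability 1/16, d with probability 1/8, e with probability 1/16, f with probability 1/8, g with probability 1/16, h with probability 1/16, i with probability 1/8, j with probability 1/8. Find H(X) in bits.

Each probability is a power of 1/2, so log₂(1/p) is an integer.
H = Σ p·log₂(1/p) = 1/8·3 + 1/8·3 + 1/16·4 + 1/8·3 + 1/16·4 + 1/8·3 + 1/16·4 + 1/16·4 + 1/8·3 + 1/8·3 = 3.25 bits.

3.25 bits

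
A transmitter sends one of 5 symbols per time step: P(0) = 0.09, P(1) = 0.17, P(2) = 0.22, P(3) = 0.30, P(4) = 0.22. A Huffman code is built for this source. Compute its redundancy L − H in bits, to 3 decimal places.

0.031 bits

Entropy H = −Σ p log₂ p ≈ 2.2295 bits.
Huffman merges: 9/100+17/100→13/50; 11/50+11/50→11/25; 13/50+3/10→14/25; 11/25+14/25→1. L = 113/50 ≈ 2.2600.
L − H = 2.2600 − 2.2295 = 0.031 bits.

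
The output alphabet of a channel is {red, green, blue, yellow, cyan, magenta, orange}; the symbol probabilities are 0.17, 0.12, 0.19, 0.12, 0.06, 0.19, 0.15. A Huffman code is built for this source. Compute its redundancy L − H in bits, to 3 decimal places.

Entropy H = −Σ p log₂ p ≈ 2.7333 bits.
Huffman merges: 3/50+3/25→9/50; 3/25+3/20→27/100; 17/100+9/50→7/20; 19/100+19/100→19/50; 27/100+7/20→31/50; 19/50+31/50→1. L = 14/5 ≈ 2.8000.
L − H = 2.8000 − 2.7333 = 0.067 bits.

0.067 bits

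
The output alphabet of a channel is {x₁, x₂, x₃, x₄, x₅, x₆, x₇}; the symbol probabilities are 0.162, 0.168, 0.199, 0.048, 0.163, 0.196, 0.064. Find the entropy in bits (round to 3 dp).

H = −Σ pᵢ log₂ pᵢ.
−0.162·log₂(0.162) = 0.4254
−0.168·log₂(0.168) = 0.4323
−0.199·log₂(0.199) = 0.4635
−0.048·log₂(0.048) = 0.2103
−0.163·log₂(0.163) = 0.4266
−0.196·log₂(0.196) = 0.4608
−0.064·log₂(0.064) = 0.2538
Sum ≈ 2.6727 → 2.673 bits.

2.673 bits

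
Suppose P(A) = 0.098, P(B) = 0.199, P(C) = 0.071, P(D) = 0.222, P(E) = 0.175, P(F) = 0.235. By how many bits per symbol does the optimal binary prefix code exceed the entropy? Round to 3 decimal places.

0.037 bits

Entropy H = −Σ p log₂ p ≈ 2.4759 bits.
Huffman merges: 71/1000+49/500→169/1000; 169/1000+7/40→43/125; 199/1000+111/500→421/1000; 47/200+43/125→579/1000; 421/1000+579/1000→1. L = 2513/1000 ≈ 2.5130.
L − H = 2.5130 − 2.4759 = 0.037 bits.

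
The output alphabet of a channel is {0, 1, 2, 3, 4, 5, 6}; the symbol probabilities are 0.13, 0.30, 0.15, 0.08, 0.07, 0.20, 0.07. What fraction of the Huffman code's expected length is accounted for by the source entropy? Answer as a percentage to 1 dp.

98.8%

Entropy H = −Σ p log₂ p ≈ 2.6073 bits.
Huffman merges: 7/100+7/100→7/50; 2/25+13/100→21/100; 7/50+3/20→29/100; 1/5+21/100→41/100; 29/100+3/10→59/100; 41/100+59/100→1. L = 66/25 ≈ 2.6400.
Efficiency = H/L = 2.6073/2.6400 = 98.8%.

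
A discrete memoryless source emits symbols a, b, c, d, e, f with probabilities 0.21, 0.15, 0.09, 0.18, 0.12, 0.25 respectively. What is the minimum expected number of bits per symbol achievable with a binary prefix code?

2.54 bits/symbol

Repeatedly combine the two least-probable nodes; the expected code length is the sum of the merged weights.
merge 9/100 + 3/25 → 21/100
merge 3/20 + 9/50 → 33/100
merge 21/100 + 21/100 → 21/50
merge 1/4 + 33/100 → 29/50
merge 21/50 + 29/50 → 1
L = 21/100 + 33/100 + 21/50 + 29/50 + 1 = 127/50 = 2.54 bits/symbol.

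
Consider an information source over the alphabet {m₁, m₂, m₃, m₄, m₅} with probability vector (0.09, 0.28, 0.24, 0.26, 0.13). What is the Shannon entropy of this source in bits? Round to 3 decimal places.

2.209 bits

H = −Σ pᵢ log₂ pᵢ.
−0.09·log₂(0.09) = 0.3127
−0.28·log₂(0.28) = 0.5142
−0.24·log₂(0.24) = 0.4941
−0.26·log₂(0.26) = 0.5053
−0.13·log₂(0.13) = 0.3826
Sum ≈ 2.2089 → 2.209 bits.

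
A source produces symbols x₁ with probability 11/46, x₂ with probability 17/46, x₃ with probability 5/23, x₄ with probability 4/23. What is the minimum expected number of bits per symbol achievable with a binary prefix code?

Repeatedly combine the two least-probable nodes; the expected code length is the sum of the merged weights.
merge 4/23 + 5/23 → 9/23
merge 11/46 + 17/46 → 14/23
merge 9/23 + 14/23 → 1
L = 9/23 + 14/23 + 1 = 2 bits/symbol.

2 bits/symbol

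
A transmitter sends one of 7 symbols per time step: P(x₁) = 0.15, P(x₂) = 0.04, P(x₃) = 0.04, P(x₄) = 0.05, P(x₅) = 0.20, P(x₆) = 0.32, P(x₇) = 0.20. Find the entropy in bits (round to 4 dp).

H = −Σ pᵢ log₂ pᵢ.
−0.15·log₂(0.15) = 0.4105
−0.04·log₂(0.04) = 0.1858
−0.04·log₂(0.04) = 0.1858
−0.05·log₂(0.05) = 0.2161
−0.20·log₂(0.20) = 0.4644
−0.32·log₂(0.32) = 0.5260
−0.20·log₂(0.20) = 0.4644
Sum ≈ 2.4530 → 2.4530 bits.

2.4530 bits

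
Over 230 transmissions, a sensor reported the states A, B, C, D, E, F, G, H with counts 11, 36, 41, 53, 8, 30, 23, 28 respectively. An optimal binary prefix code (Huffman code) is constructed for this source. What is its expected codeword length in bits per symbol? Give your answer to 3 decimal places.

2.852 bits/symbol

Probabilities are the counts divided by 230.
Repeatedly combine the two least-probable nodes; the expected code length is the sum of the merged weights.
merge 4/115 + 11/230 → 19/230
merge 19/230 + 1/10 → 21/115
merge 14/115 + 3/23 → 29/115
merge 18/115 + 41/230 → 77/230
merge 21/115 + 53/230 → 19/46
merge 29/115 + 77/230 → 27/46
merge 19/46 + 27/46 → 1
L = 19/230 + 21/115 + 29/115 + 77/230 + 19/46 + 27/46 + 1 = 328/115 ≈ 2.852 bits/symbol.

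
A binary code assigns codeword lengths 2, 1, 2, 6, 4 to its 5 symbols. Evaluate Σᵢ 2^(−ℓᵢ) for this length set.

With common denominator 2^6 = 64: Σ 2^(−ℓᵢ) = 16/64 + 32/64 + 16/64 + 1/64 + 4/64 = 69/64 = 1.078125.

1.078125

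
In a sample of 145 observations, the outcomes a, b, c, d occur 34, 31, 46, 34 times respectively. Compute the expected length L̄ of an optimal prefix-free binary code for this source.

Probabilities are the counts divided by 145.
Repeatedly combine the two least-probable nodes; the expected code length is the sum of the merged weights.
merge 31/145 + 34/145 → 13/29
merge 34/145 + 46/145 → 16/29
merge 13/29 + 16/29 → 1
L = 13/29 + 16/29 + 1 = 2 bits/symbol.

2 bits/symbol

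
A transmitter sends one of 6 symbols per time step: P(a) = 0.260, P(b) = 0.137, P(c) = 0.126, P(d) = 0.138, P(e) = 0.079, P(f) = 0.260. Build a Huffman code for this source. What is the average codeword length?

2.48 bits/symbol

Repeatedly combine the two least-probable nodes; the expected code length is the sum of the merged weights.
merge 79/1000 + 63/500 → 41/200
merge 137/1000 + 69/500 → 11/40
merge 41/200 + 13/50 → 93/200
merge 13/50 + 11/40 → 107/200
merge 93/200 + 107/200 → 1
L = 41/200 + 11/40 + 93/200 + 107/200 + 1 = 62/25 = 2.48 bits/symbol.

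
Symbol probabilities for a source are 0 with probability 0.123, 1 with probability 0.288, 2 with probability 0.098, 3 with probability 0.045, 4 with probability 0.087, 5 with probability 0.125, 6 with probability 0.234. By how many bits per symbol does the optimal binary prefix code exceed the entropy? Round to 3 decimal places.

Entropy H = −Σ p log₂ p ≈ 2.5906 bits.
Huffman merges: 9/200+87/1000→33/250; 49/500+123/1000→221/1000; 1/8+33/250→257/1000; 221/1000+117/500→91/200; 257/1000+36/125→109/200; 91/200+109/200→1. L = 261/100 ≈ 2.6100.
L − H = 2.6100 − 2.5906 = 0.019 bits.

0.019 bits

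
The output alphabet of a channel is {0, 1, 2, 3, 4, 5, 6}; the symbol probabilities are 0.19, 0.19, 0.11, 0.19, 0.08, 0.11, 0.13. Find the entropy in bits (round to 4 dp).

H = −Σ pᵢ log₂ pᵢ.
−0.19·log₂(0.19) = 0.4552
−0.19·log₂(0.19) = 0.4552
−0.11·log₂(0.11) = 0.3503
−0.19·log₂(0.19) = 0.4552
−0.08·log₂(0.08) = 0.2915
−0.11·log₂(0.11) = 0.3503
−0.13·log₂(0.13) = 0.3826
Sum ≈ 2.7404 → 2.7404 bits.

2.7404 bits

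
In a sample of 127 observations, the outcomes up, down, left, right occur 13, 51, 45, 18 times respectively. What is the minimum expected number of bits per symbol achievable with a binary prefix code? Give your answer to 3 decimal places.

1.843 bits/symbol

Probabilities are the counts divided by 127.
Repeatedly combine the two least-probable nodes; the expected code length is the sum of the merged weights.
merge 13/127 + 18/127 → 31/127
merge 31/127 + 45/127 → 76/127
merge 51/127 + 76/127 → 1
L = 31/127 + 76/127 + 1 = 234/127 ≈ 1.843 bits/symbol.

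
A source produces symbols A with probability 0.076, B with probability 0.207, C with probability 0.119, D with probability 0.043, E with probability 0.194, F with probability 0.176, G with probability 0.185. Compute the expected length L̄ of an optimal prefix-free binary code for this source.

2.718 bits/symbol

Repeatedly combine the two least-probable nodes; the expected code length is the sum of the merged weights.
merge 43/1000 + 19/250 → 119/1000
merge 119/1000 + 119/1000 → 119/500
merge 22/125 + 37/200 → 361/1000
merge 97/500 + 207/1000 → 401/1000
merge 119/500 + 361/1000 → 599/1000
merge 401/1000 + 599/1000 → 1
L = 119/1000 + 119/500 + 361/1000 + 401/1000 + 599/1000 + 1 = 1359/500 = 2.718 bits/symbol.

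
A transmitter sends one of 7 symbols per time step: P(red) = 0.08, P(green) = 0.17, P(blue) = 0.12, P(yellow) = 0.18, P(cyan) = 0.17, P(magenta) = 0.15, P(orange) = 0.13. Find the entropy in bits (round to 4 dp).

2.7662 bits

H = −Σ pᵢ log₂ pᵢ.
−0.08·log₂(0.08) = 0.2915
−0.17·log₂(0.17) = 0.4346
−0.12·log₂(0.12) = 0.3671
−0.18·log₂(0.18) = 0.4453
−0.17·log₂(0.17) = 0.4346
−0.15·log₂(0.15) = 0.4105
−0.13·log₂(0.13) = 0.3826
Sum ≈ 2.7662 → 2.7662 bits.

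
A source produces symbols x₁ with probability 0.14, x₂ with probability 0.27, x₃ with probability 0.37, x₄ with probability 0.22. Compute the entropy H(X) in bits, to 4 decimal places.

1.9184 bits

H = −Σ pᵢ log₂ pᵢ.
−0.14·log₂(0.14) = 0.3971
−0.27·log₂(0.27) = 0.5100
−0.37·log₂(0.37) = 0.5307
−0.22·log₂(0.22) = 0.4806
Sum ≈ 1.9184 → 1.9184 bits.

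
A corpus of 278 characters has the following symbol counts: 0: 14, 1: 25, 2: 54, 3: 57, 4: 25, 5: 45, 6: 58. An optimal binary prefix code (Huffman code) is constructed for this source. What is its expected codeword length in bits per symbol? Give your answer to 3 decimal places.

Probabilities are the counts divided by 278.
Repeatedly combine the two least-probable nodes; the expected code length is the sum of the merged weights.
merge 7/139 + 25/278 → 39/278
merge 25/278 + 39/278 → 32/139
merge 45/278 + 27/139 → 99/278
merge 57/278 + 29/139 → 115/278
merge 32/139 + 99/278 → 163/278
merge 115/278 + 163/278 → 1
L = 39/278 + 32/139 + 99/278 + 115/278 + 163/278 + 1 = 379/139 ≈ 2.727 bits/symbol.

2.727 bits/symbol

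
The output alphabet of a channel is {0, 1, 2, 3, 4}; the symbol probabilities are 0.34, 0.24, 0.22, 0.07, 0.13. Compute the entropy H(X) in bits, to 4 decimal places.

2.1551 bits

H = −Σ pᵢ log₂ pᵢ.
−0.34·log₂(0.34) = 0.5292
−0.24·log₂(0.24) = 0.4941
−0.22·log₂(0.22) = 0.4806
−0.07·log₂(0.07) = 0.2686
−0.13·log₂(0.13) = 0.3826
Sum ≈ 2.1551 → 2.1551 bits.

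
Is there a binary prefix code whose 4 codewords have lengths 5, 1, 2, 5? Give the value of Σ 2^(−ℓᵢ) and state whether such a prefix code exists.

With common denominator 2^5 = 32: Σ 2^(−ℓᵢ) = 1/32 + 16/32 + 8/32 + 1/32 = 26/32 = 0.8125.
Kraft's inequality requires Σ ≤ 1; here Σ = 0.8125 ≤ 1, so such a prefix code exists.

0.8125; yes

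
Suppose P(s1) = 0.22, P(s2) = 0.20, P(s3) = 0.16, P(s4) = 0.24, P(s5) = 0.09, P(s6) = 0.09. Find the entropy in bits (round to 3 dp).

2.487 bits

H = −Σ pᵢ log₂ pᵢ.
−0.22·log₂(0.22) = 0.4806
−0.20·log₂(0.20) = 0.4644
−0.16·log₂(0.16) = 0.4230
−0.24·log₂(0.24) = 0.4941
−0.09·log₂(0.09) = 0.3127
−0.09·log₂(0.09) = 0.3127
Sum ≈ 2.4874 → 2.487 bits.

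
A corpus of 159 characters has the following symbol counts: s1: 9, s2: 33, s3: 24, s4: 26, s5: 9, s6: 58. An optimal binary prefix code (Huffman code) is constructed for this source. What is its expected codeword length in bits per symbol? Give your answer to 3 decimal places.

Probabilities are the counts divided by 159.
Repeatedly combine the two least-probable nodes; the expected code length is the sum of the merged weights.
merge 3/53 + 3/53 → 6/53
merge 6/53 + 8/53 → 14/53
merge 26/159 + 11/53 → 59/159
merge 14/53 + 58/159 → 100/159
merge 59/159 + 100/159 → 1
L = 6/53 + 14/53 + 59/159 + 100/159 + 1 = 126/53 ≈ 2.377 bits/symbol.

2.377 bits/symbol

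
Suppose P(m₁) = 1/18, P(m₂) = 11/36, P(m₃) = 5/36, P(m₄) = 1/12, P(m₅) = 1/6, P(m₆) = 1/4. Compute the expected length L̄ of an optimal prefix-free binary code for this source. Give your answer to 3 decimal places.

Repeatedly combine the two least-probable nodes; the expected code length is the sum of the merged weights.
merge 1/18 + 1/12 → 5/36
merge 5/36 + 5/36 → 5/18
merge 1/6 + 1/4 → 5/12
merge 5/18 + 11/36 → 7/12
merge 5/12 + 7/12 → 1
L = 5/36 + 5/18 + 5/12 + 7/12 + 1 = 29/12 ≈ 2.417 bits/symbol.

2.417 bits/symbol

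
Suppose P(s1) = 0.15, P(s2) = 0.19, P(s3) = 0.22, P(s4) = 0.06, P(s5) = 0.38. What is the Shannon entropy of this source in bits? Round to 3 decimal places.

H = −Σ pᵢ log₂ pᵢ.
−0.15·log₂(0.15) = 0.4105
−0.19·log₂(0.19) = 0.4552
−0.22·log₂(0.22) = 0.4806
−0.06·log₂(0.06) = 0.2435
−0.38·log₂(0.38) = 0.5305
Sum ≈ 2.1203 → 2.120 bits.

2.120 bits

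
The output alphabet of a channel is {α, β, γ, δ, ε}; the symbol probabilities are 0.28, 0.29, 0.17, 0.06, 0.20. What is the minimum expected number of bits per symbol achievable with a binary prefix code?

Repeatedly combine the two least-probable nodes; the expected code length is the sum of the merged weights.
merge 3/50 + 17/100 → 23/100
merge 1/5 + 23/100 → 43/100
merge 7/25 + 29/100 → 57/100
merge 43/100 + 57/100 → 1
L = 23/100 + 43/100 + 57/100 + 1 = 223/100 = 2.23 bits/symbol.

2.23 bits/symbol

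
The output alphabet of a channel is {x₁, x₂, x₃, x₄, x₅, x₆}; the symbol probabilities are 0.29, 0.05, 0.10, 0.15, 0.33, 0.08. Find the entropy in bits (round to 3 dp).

2.296 bits

H = −Σ pᵢ log₂ pᵢ.
−0.29·log₂(0.29) = 0.5179
−0.05·log₂(0.05) = 0.2161
−0.10·log₂(0.10) = 0.3322
−0.15·log₂(0.15) = 0.4105
−0.33·log₂(0.33) = 0.5278
−0.08·log₂(0.08) = 0.2915
Sum ≈ 2.2961 → 2.296 bits.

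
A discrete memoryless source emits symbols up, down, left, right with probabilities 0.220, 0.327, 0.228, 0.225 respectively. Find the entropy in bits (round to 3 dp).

1.978 bits

H = −Σ pᵢ log₂ pᵢ.
−0.220·log₂(0.220) = 0.4806
−0.327·log₂(0.327) = 0.5273
−0.228·log₂(0.228) = 0.4863
−0.225·log₂(0.225) = 0.4842
Sum ≈ 1.9784 → 1.978 bits.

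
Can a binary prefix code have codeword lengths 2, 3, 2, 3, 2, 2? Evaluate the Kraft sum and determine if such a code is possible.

With common denominator 2^3 = 8: Σ 2^(−ℓᵢ) = 2/8 + 1/8 + 2/8 + 1/8 + 2/8 + 2/8 = 10/8 = 1.25.
Kraft's inequality requires Σ ≤ 1; here Σ = 1.25 > 1, so no such prefix code exists.

1.25; no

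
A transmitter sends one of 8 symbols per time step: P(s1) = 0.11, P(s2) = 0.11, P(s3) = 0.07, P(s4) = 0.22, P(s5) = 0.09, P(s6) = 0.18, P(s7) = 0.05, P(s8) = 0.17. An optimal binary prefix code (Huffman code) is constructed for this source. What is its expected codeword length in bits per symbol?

2.9 bits/symbol

Repeatedly combine the two least-probable nodes; the expected code length is the sum of the merged weights.
merge 1/20 + 7/100 → 3/25
merge 9/100 + 11/100 → 1/5
merge 11/100 + 3/25 → 23/100
merge 17/100 + 9/50 → 7/20
merge 1/5 + 11/50 → 21/50
merge 23/100 + 7/20 → 29/50
merge 21/50 + 29/50 → 1
L = 3/25 + 1/5 + 23/100 + 7/20 + 21/50 + 29/50 + 1 = 29/10 = 2.9 bits/symbol.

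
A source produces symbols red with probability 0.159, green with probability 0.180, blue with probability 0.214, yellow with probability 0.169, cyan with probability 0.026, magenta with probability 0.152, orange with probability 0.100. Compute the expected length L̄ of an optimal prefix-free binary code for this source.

Repeatedly combine the two least-probable nodes; the expected code length is the sum of the merged weights.
merge 13/500 + 1/10 → 63/500
merge 63/500 + 19/125 → 139/500
merge 159/1000 + 169/1000 → 41/125
merge 9/50 + 107/500 → 197/500
merge 139/500 + 41/125 → 303/500
merge 197/500 + 303/500 → 1
L = 63/500 + 139/500 + 41/125 + 197/500 + 303/500 + 1 = 683/250 = 2.732 bits/symbol.

2.732 bits/symbol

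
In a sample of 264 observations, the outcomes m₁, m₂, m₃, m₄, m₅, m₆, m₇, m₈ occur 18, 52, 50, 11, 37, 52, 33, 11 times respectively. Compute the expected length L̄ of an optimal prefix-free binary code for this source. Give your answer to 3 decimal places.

2.841 bits/symbol

Probabilities are the counts divided by 264.
Repeatedly combine the two least-probable nodes; the expected code length is the sum of the merged weights.
merge 1/24 + 1/24 → 1/12
merge 3/44 + 1/12 → 5/33
merge 1/8 + 37/264 → 35/132
merge 5/33 + 25/132 → 15/44
merge 13/66 + 13/66 → 13/33
merge 35/132 + 15/44 → 20/33
merge 13/33 + 20/33 → 1
L = 1/12 + 5/33 + 35/132 + 15/44 + 13/33 + 20/33 + 1 = 125/44 ≈ 2.841 bits/symbol.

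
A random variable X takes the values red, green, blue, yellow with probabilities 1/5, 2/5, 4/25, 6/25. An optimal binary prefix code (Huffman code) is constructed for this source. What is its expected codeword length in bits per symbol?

Repeatedly combine the two least-probable nodes; the expected code length is the sum of the merged weights.
merge 4/25 + 1/5 → 9/25
merge 6/25 + 9/25 → 3/5
merge 2/5 + 3/5 → 1
L = 9/25 + 3/5 + 1 = 49/25 = 1.96 bits/symbol.

1.96 bits/symbol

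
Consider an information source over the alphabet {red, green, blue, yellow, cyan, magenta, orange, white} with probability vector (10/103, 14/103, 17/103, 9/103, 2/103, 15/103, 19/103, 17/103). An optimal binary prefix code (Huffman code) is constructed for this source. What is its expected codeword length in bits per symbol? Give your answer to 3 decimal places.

2.922 bits/symbol

Repeatedly combine the two least-probable nodes; the expected code length is the sum of the merged weights.
merge 2/103 + 9/103 → 11/103
merge 10/103 + 11/103 → 21/103
merge 14/103 + 15/103 → 29/103
merge 17/103 + 17/103 → 34/103
merge 19/103 + 21/103 → 40/103
merge 29/103 + 34/103 → 63/103
merge 40/103 + 63/103 → 1
L = 11/103 + 21/103 + 29/103 + 34/103 + 40/103 + 63/103 + 1 = 301/103 ≈ 2.922 bits/symbol.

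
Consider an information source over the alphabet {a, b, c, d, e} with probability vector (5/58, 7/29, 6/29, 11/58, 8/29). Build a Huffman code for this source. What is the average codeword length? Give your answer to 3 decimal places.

Repeatedly combine the two least-probable nodes; the expected code length is the sum of the merged weights.
merge 5/58 + 11/58 → 8/29
merge 6/29 + 7/29 → 13/29
merge 8/29 + 8/29 → 16/29
merge 13/29 + 16/29 → 1
L = 8/29 + 13/29 + 16/29 + 1 = 66/29 ≈ 2.276 bits/symbol.

2.276 bits/symbol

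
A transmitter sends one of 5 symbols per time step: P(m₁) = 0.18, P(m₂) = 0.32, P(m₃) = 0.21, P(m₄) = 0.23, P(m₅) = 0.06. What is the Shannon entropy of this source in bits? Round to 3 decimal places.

H = −Σ pᵢ log₂ pᵢ.
−0.18·log₂(0.18) = 0.4453
−0.32·log₂(0.32) = 0.5260
−0.21·log₂(0.21) = 0.4728
−0.23·log₂(0.23) = 0.4877
−0.06·log₂(0.06) = 0.2435
Sum ≈ 2.1754 → 2.175 bits.

2.175 bits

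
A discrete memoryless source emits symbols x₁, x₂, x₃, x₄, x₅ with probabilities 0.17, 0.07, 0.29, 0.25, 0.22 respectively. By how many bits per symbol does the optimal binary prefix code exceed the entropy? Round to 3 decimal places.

0.038 bits

Entropy H = −Σ p log₂ p ≈ 2.2016 bits.
Huffman merges: 7/100+17/100→6/25; 11/50+6/25→23/50; 1/4+29/100→27/50; 23/50+27/50→1. L = 56/25 ≈ 2.2400.
L − H = 2.2400 − 2.2016 = 0.038 bits.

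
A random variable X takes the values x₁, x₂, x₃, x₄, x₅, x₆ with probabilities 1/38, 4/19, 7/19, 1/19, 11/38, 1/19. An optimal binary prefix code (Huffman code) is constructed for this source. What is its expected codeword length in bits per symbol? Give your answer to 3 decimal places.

Repeatedly combine the two least-probable nodes; the expected code length is the sum of the merged weights.
merge 1/38 + 1/19 → 3/38
merge 1/19 + 3/38 → 5/38
merge 5/38 + 4/19 → 13/38
merge 11/38 + 13/38 → 12/19
merge 7/19 + 12/19 → 1
L = 3/38 + 5/38 + 13/38 + 12/19 + 1 = 83/38 ≈ 2.184 bits/symbol.

2.184 bits/symbol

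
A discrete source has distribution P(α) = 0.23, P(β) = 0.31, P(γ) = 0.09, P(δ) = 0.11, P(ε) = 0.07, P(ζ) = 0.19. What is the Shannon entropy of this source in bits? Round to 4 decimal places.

H = −Σ pᵢ log₂ pᵢ.
−0.23·log₂(0.23) = 0.4877
−0.31·log₂(0.31) = 0.5238
−0.09·log₂(0.09) = 0.3127
−0.11·log₂(0.11) = 0.3503
−0.07·log₂(0.07) = 0.2686
−0.19·log₂(0.19) = 0.4552
Sum ≈ 2.3982 → 2.3982 bits.

2.3982 bits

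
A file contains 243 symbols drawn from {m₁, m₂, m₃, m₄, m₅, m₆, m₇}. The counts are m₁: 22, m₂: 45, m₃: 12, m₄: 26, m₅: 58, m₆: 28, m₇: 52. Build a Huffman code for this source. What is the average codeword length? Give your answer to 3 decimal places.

Probabilities are the counts divided by 243.
Repeatedly combine the two least-probable nodes; the expected code length is the sum of the merged weights.
merge 4/81 + 22/243 → 34/243
merge 26/243 + 28/243 → 2/9
merge 34/243 + 5/27 → 79/243
merge 52/243 + 2/9 → 106/243
merge 58/243 + 79/243 → 137/243
merge 106/243 + 137/243 → 1
L = 34/243 + 2/9 + 79/243 + 106/243 + 137/243 + 1 = 653/243 ≈ 2.687 bits/symbol.

2.687 bits/symbol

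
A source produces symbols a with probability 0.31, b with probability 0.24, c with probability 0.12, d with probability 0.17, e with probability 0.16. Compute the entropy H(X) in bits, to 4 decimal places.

2.2426 bits

H = −Σ pᵢ log₂ pᵢ.
−0.31·log₂(0.31) = 0.5238
−0.24·log₂(0.24) = 0.4941
−0.12·log₂(0.12) = 0.3671
−0.17·log₂(0.17) = 0.4346
−0.16·log₂(0.16) = 0.4230
Sum ≈ 2.2426 → 2.2426 bits.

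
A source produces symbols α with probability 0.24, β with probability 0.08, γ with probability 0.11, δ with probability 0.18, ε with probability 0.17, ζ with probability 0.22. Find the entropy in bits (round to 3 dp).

2.496 bits

H = −Σ pᵢ log₂ pᵢ.
−0.24·log₂(0.24) = 0.4941
−0.08·log₂(0.08) = 0.2915
−0.11·log₂(0.11) = 0.3503
−0.18·log₂(0.18) = 0.4453
−0.17·log₂(0.17) = 0.4346
−0.22·log₂(0.22) = 0.4806
Sum ≈ 2.4964 → 2.496 bits.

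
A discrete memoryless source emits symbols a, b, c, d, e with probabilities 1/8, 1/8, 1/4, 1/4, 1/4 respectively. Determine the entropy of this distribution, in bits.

Each probability is a power of 1/2, so log₂(1/p) is an integer.
H = Σ p·log₂(1/p) = 1/8·3 + 1/8·3 + 1/4·2 + 1/4·2 + 1/4·2 = 2.25 bits.

2.25 bits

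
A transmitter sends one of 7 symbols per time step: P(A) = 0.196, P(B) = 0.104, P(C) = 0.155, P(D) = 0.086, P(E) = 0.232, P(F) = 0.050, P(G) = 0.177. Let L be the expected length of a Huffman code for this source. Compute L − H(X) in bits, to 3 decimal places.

Entropy H = −Σ p log₂ p ≈ 2.6690 bits.
Huffman merges: 1/20+43/500→17/125; 13/125+17/125→6/25; 31/200+177/1000→83/250; 49/250+29/125→107/250; 6/25+83/250→143/250; 107/250+143/250→1. L = 677/250 ≈ 2.7080.
L − H = 2.7080 − 2.6690 = 0.039 bits.

0.039 bits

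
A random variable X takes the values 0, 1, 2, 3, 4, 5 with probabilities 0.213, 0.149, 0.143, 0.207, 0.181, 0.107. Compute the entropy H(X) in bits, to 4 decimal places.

H = −Σ pᵢ log₂ pᵢ.
−0.213·log₂(0.213) = 0.4752
−0.149·log₂(0.149) = 0.4092
−0.143·log₂(0.143) = 0.4012
−0.207·log₂(0.207) = 0.4704
−0.181·log₂(0.181) = 0.4463
−0.107·log₂(0.107) = 0.3450
Sum ≈ 2.5474 → 2.5474 bits.

2.5474 bits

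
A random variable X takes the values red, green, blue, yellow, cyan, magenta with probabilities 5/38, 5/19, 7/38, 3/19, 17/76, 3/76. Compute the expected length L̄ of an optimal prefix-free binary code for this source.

Repeatedly combine the two least-probable nodes; the expected code length is the sum of the merged weights.
merge 3/76 + 5/38 → 13/76
merge 3/19 + 13/76 → 25/76
merge 7/38 + 17/76 → 31/76
merge 5/19 + 25/76 → 45/76
merge 31/76 + 45/76 → 1
L = 13/76 + 25/76 + 31/76 + 45/76 + 1 = 5/2 = 2.5 bits/symbol.

2.5 bits/symbol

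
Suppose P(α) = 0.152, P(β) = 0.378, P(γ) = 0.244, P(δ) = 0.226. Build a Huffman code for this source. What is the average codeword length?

2 bits/symbol

Repeatedly combine the two least-probable nodes; the expected code length is the sum of the merged weights.
merge 19/125 + 113/500 → 189/500
merge 61/250 + 189/500 → 311/500
merge 189/500 + 311/500 → 1
L = 189/500 + 311/500 + 1 = 2 bits/symbol.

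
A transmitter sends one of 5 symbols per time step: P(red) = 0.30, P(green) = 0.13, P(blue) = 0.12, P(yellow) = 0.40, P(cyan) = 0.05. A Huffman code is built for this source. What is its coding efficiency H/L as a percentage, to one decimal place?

97.4%

Entropy H = −Σ p log₂ p ≈ 2.0157 bits.
Huffman merges: 1/20+3/25→17/100; 13/100+17/100→3/10; 3/10+3/10→3/5; 2/5+3/5→1. L = 207/100 ≈ 2.0700.
Efficiency = H/L = 2.0157/2.0700 = 97.4%.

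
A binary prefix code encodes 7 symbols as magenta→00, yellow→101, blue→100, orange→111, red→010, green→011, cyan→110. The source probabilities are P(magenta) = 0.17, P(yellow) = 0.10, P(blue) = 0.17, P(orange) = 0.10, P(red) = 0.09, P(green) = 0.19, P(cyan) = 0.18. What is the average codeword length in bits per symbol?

L̄ = Σ pᵢ·ℓᵢ = 0.17·2 + 0.10·3 + 0.17·3 + 0.10·3 + 0.09·3 + 0.19·3 + 0.18·3 = 2.83 bits/symbol.

2.83 bits/symbol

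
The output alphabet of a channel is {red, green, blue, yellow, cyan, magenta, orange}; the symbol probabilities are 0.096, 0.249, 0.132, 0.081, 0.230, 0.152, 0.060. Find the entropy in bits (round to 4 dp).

2.6476 bits

H = −Σ pᵢ log₂ pᵢ.
−0.096·log₂(0.096) = 0.3246
−0.249·log₂(0.249) = 0.4994
−0.132·log₂(0.132) = 0.3856
−0.081·log₂(0.081) = 0.2937
−0.230·log₂(0.230) = 0.4877
−0.152·log₂(0.152) = 0.4131
−0.060·log₂(0.060) = 0.2435
Sum ≈ 2.6476 → 2.6476 bits.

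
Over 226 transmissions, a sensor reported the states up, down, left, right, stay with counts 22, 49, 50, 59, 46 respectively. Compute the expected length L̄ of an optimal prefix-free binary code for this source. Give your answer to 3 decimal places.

2.301 bits/symbol

Probabilities are the counts divided by 226.
Repeatedly combine the two least-probable nodes; the expected code length is the sum of the merged weights.
merge 11/113 + 23/113 → 34/113
merge 49/226 + 25/113 → 99/226
merge 59/226 + 34/113 → 127/226
merge 99/226 + 127/226 → 1
L = 34/113 + 99/226 + 127/226 + 1 = 260/113 ≈ 2.301 bits/symbol.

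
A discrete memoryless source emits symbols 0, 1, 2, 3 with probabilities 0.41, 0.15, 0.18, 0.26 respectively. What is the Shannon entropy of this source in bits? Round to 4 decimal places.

1.8885 bits

H = −Σ pᵢ log₂ pᵢ.
−0.41·log₂(0.41) = 0.5274
−0.15·log₂(0.15) = 0.4105
−0.18·log₂(0.18) = 0.4453
−0.26·log₂(0.26) = 0.5053
Sum ≈ 1.8885 → 1.8885 bits.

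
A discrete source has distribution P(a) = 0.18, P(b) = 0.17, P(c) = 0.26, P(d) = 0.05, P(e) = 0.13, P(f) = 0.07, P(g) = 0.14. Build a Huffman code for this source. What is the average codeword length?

2.68 bits/symbol

Repeatedly combine the two least-probable nodes; the expected code length is the sum of the merged weights.
merge 1/20 + 7/100 → 3/25
merge 3/25 + 13/100 → 1/4
merge 7/50 + 17/100 → 31/100
merge 9/50 + 1/4 → 43/100
merge 13/50 + 31/100 → 57/100
merge 43/100 + 57/100 → 1
L = 3/25 + 1/4 + 31/100 + 43/100 + 57/100 + 1 = 67/25 = 2.68 bits/symbol.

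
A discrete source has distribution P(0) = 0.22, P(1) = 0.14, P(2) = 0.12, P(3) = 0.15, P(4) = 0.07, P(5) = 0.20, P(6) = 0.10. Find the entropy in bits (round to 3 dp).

H = −Σ pᵢ log₂ pᵢ.
−0.22·log₂(0.22) = 0.4806
−0.14·log₂(0.14) = 0.3971
−0.12·log₂(0.12) = 0.3671
−0.15·log₂(0.15) = 0.4105
−0.07·log₂(0.07) = 0.2686
−0.20·log₂(0.20) = 0.4644
−0.10·log₂(0.10) = 0.3322
Sum ≈ 2.7204 → 2.720 bits.

2.720 bits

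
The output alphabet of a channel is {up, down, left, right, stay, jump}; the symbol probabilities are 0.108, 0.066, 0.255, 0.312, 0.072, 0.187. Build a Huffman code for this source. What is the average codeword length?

2.384 bits/symbol

Repeatedly combine the two least-probable nodes; the expected code length is the sum of the merged weights.
merge 33/500 + 9/125 → 69/500
merge 27/250 + 69/500 → 123/500
merge 187/1000 + 123/500 → 433/1000
merge 51/200 + 39/125 → 567/1000
merge 433/1000 + 567/1000 → 1
L = 69/500 + 123/500 + 433/1000 + 567/1000 + 1 = 298/125 = 2.384 bits/symbol.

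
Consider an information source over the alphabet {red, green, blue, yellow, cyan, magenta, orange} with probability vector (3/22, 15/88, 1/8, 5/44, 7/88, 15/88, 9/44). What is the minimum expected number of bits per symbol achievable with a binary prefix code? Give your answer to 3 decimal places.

2.795 bits/symbol

Repeatedly combine the two least-probable nodes; the expected code length is the sum of the merged weights.
merge 7/88 + 5/44 → 17/88
merge 1/8 + 3/22 → 23/88
merge 15/88 + 15/88 → 15/44
merge 17/88 + 9/44 → 35/88
merge 23/88 + 15/44 → 53/88
merge 35/88 + 53/88 → 1
L = 17/88 + 23/88 + 15/44 + 35/88 + 53/88 + 1 = 123/44 ≈ 2.795 bits/symbol.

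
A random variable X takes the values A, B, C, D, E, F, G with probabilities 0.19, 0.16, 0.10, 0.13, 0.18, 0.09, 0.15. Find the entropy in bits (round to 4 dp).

H = −Σ pᵢ log₂ pᵢ.
−0.19·log₂(0.19) = 0.4552
−0.16·log₂(0.16) = 0.4230
−0.10·log₂(0.10) = 0.3322
−0.13·log₂(0.13) = 0.3826
−0.18·log₂(0.18) = 0.4453
−0.09·log₂(0.09) = 0.3127
−0.15·log₂(0.15) = 0.4105
Sum ≈ 2.7616 → 2.7616 bits.

2.7616 bits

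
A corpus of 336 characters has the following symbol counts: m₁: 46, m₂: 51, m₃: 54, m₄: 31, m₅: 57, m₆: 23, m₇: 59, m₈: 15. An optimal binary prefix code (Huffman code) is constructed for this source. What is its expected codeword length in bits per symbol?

Probabilities are the counts divided by 336.
Repeatedly combine the two least-probable nodes; the expected code length is the sum of the merged weights.
merge 5/112 + 23/336 → 19/168
merge 31/336 + 19/168 → 23/112
merge 23/168 + 17/112 → 97/336
merge 9/56 + 19/112 → 37/112
merge 59/336 + 23/112 → 8/21
merge 97/336 + 37/112 → 13/21
merge 8/21 + 13/21 → 1
L = 19/168 + 23/112 + 97/336 + 37/112 + 8/21 + 13/21 + 1 = 47/16 = 2.9375 bits/symbol.

2.9375 bits/symbol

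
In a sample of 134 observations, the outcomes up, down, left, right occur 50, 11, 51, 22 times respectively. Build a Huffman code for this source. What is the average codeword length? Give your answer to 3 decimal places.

Probabilities are the counts divided by 134.
Repeatedly combine the two least-probable nodes; the expected code length is the sum of the merged weights.
merge 11/134 + 11/67 → 33/134
merge 33/134 + 25/67 → 83/134
merge 51/134 + 83/134 → 1
L = 33/134 + 83/134 + 1 = 125/67 ≈ 1.866 bits/symbol.

1.866 bits/symbol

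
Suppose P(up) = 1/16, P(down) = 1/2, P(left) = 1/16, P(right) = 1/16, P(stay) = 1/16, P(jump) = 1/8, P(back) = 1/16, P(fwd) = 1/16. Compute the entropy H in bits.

2.375 bits

Each probability is a power of 1/2, so log₂(1/p) is an integer.
H = Σ p·log₂(1/p) = 1/16·4 + 1/2·1 + 1/16·4 + 1/16·4 + 1/16·4 + 1/8·3 + 1/16·4 + 1/16·4 = 2.375 bits.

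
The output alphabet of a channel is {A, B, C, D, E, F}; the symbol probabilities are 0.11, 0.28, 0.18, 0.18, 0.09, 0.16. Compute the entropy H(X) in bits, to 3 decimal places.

H = −Σ pᵢ log₂ pᵢ.
−0.11·log₂(0.11) = 0.3503
−0.28·log₂(0.28) = 0.5142
−0.18·log₂(0.18) = 0.4453
−0.18·log₂(0.18) = 0.4453
−0.09·log₂(0.09) = 0.3127
−0.16·log₂(0.16) = 0.4230
Sum ≈ 2.4908 → 2.491 bits.

2.491 bits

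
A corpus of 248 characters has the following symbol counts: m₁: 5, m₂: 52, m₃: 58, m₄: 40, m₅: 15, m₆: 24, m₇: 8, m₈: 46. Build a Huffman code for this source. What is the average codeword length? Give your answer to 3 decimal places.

2.722 bits/symbol

Probabilities are the counts divided by 248.
Repeatedly combine the two least-probable nodes; the expected code length is the sum of the merged weights.
merge 5/248 + 1/31 → 13/248
merge 13/248 + 15/248 → 7/62
merge 3/31 + 7/62 → 13/62
merge 5/31 + 23/124 → 43/124
merge 13/62 + 13/62 → 13/31
merge 29/124 + 43/124 → 18/31
merge 13/31 + 18/31 → 1
L = 13/248 + 7/62 + 13/62 + 43/124 + 13/31 + 18/31 + 1 = 675/248 ≈ 2.722 bits/symbol.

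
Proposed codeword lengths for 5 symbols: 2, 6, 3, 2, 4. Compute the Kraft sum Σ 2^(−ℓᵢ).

With common denominator 2^6 = 64: Σ 2^(−ℓᵢ) = 16/64 + 1/64 + 8/64 + 16/64 + 4/64 = 45/64 = 0.703125.

0.703125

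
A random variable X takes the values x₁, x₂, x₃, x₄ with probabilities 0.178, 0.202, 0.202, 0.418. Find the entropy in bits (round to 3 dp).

H = −Σ pᵢ log₂ pᵢ.
−0.178·log₂(0.178) = 0.4432
−0.202·log₂(0.202) = 0.4661
−0.202·log₂(0.202) = 0.4661
−0.418·log₂(0.418) = 0.5260
Sum ≈ 1.9015 → 1.902 bits.

1.902 bits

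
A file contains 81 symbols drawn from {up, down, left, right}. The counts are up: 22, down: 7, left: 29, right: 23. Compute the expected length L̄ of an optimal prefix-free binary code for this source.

2 bits/symbol

Probabilities are the counts divided by 81.
Repeatedly combine the two least-probable nodes; the expected code length is the sum of the merged weights.
merge 7/81 + 22/81 → 29/81
merge 23/81 + 29/81 → 52/81
merge 29/81 + 52/81 → 1
L = 29/81 + 52/81 + 1 = 2 bits/symbol.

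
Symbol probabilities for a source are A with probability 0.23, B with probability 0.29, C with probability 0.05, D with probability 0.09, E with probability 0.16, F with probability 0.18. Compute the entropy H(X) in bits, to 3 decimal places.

H = −Σ pᵢ log₂ pᵢ.
−0.23·log₂(0.23) = 0.4877
−0.29·log₂(0.29) = 0.5179
−0.05·log₂(0.05) = 0.2161
−0.09·log₂(0.09) = 0.3127
−0.16·log₂(0.16) = 0.4230
−0.18·log₂(0.18) = 0.4453
Sum ≈ 2.4026 → 2.403 bits.

2.403 bits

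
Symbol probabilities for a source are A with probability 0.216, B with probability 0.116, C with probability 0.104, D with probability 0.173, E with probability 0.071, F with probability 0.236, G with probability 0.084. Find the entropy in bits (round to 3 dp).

2.678 bits

H = −Σ pᵢ log₂ pᵢ.
−0.216·log₂(0.216) = 0.4776
−0.116·log₂(0.116) = 0.3605
−0.104·log₂(0.104) = 0.3396
−0.173·log₂(0.173) = 0.4379
−0.071·log₂(0.071) = 0.2709
−0.236·log₂(0.236) = 0.4916
−0.084·log₂(0.084) = 0.3002
Sum ≈ 2.6783 → 2.678 bits.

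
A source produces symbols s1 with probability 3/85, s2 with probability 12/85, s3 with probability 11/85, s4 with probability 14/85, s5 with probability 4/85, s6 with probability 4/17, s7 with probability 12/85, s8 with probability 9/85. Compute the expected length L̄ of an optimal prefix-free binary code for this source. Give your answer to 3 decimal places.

2.847 bits/symbol

Repeatedly combine the two least-probable nodes; the expected code length is the sum of the merged weights.
merge 3/85 + 4/85 → 7/85
merge 7/85 + 9/85 → 16/85
merge 11/85 + 12/85 → 23/85
merge 12/85 + 14/85 → 26/85
merge 16/85 + 4/17 → 36/85
merge 23/85 + 26/85 → 49/85
merge 36/85 + 49/85 → 1
L = 7/85 + 16/85 + 23/85 + 26/85 + 36/85 + 49/85 + 1 = 242/85 ≈ 2.847 bits/symbol.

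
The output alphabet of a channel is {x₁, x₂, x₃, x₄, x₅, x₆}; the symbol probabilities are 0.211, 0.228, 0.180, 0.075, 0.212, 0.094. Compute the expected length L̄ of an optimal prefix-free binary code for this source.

2.518 bits/symbol

Repeatedly combine the two least-probable nodes; the expected code length is the sum of the merged weights.
merge 3/40 + 47/500 → 169/1000
merge 169/1000 + 9/50 → 349/1000
merge 211/1000 + 53/250 → 423/1000
merge 57/250 + 349/1000 → 577/1000
merge 423/1000 + 577/1000 → 1
L = 169/1000 + 349/1000 + 423/1000 + 577/1000 + 1 = 1259/500 = 2.518 bits/symbol.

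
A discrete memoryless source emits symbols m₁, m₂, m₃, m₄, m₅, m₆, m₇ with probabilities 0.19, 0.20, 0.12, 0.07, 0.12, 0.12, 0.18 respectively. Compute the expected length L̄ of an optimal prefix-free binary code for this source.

Repeatedly combine the two least-probable nodes; the expected code length is the sum of the merged weights.
merge 7/100 + 3/25 → 19/100
merge 3/25 + 3/25 → 6/25
merge 9/50 + 19/100 → 37/100
merge 19/100 + 1/5 → 39/100
merge 6/25 + 37/100 → 61/100
merge 39/100 + 61/100 → 1
L = 19/100 + 6/25 + 37/100 + 39/100 + 61/100 + 1 = 14/5 = 2.8 bits/symbol.

2.8 bits/symbol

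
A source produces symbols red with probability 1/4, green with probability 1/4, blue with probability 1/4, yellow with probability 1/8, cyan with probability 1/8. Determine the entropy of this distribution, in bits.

2.25 bits

Each probability is a power of 1/2, so log₂(1/p) is an integer.
H = Σ p·log₂(1/p) = 1/4·2 + 1/4·2 + 1/4·2 + 1/8·3 + 1/8·3 = 2.25 bits.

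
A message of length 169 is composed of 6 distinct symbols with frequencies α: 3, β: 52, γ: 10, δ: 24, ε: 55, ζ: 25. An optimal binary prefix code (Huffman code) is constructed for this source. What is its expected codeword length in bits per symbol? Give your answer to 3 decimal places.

2.296 bits/symbol

Probabilities are the counts divided by 169.
Repeatedly combine the two least-probable nodes; the expected code length is the sum of the merged weights.
merge 3/169 + 10/169 → 1/13
merge 1/13 + 24/169 → 37/169
merge 25/169 + 37/169 → 62/169
merge 4/13 + 55/169 → 107/169
merge 62/169 + 107/169 → 1
L = 1/13 + 37/169 + 62/169 + 107/169 + 1 = 388/169 ≈ 2.296 bits/symbol.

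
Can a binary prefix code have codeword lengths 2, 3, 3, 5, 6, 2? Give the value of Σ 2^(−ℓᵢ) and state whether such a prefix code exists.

0.796875; yes

With common denominator 2^6 = 64: Σ 2^(−ℓᵢ) = 16/64 + 8/64 + 8/64 + 2/64 + 1/64 + 16/64 = 51/64 = 0.796875.
Kraft's inequality requires Σ ≤ 1; here Σ = 0.796875 ≤ 1, so such a prefix code exists.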